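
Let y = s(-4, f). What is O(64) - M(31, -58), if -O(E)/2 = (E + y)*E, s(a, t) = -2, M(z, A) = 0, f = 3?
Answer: -7936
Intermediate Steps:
y = -2
O(E) = -2*E*(-2 + E) (O(E) = -2*(E - 2)*E = -2*(-2 + E)*E = -2*E*(-2 + E))
O(64) - M(31, -58) = 2*64*(2 - 1*64) - 1*0 = 2*64*(2 - 64) + 0 = 2*64*(-62) + 0 = -7936 + 0 = -7936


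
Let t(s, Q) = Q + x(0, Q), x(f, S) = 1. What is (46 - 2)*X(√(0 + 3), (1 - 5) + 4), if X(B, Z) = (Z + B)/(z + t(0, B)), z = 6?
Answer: -66/23 + 154*√3/23 ≈ 8.7276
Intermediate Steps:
t(s, Q) = 1 + Q (t(s, Q) = Q + 1 = 1 + Q)
X(B, Z) = (B + Z)/(7 + B) (X(B, Z) = (Z + B)/(6 + (1 + B)) = (B + Z)/(7 + B))
(46 - 2)*X(√(0 + 3), (1 - 5) + 4) = (46 - 2)*((√(0 + 3) + ((1 - 5) + 4))/(7 + √(0 + 3))) = 44*((√3 + (-4 + 4))/(7 + √3)) = 44*((√3 + 0)/(7 + √3)) = 44*(√3/(7 + √3)) = 44*√3/(7 + √3)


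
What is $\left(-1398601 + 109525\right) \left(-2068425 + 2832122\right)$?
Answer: $-984463473972$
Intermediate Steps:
$\left(-1398601 + 109525\right) \left(-2068425 + 2832122\right) = \left(-1289076\right) 763697 = -984463473972$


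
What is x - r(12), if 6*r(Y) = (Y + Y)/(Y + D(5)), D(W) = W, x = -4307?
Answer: -73223/17 ≈ -4307.2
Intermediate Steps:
r(Y) = Y/(3*(5 + Y)) (r(Y) = ((Y + Y)/(Y + 5))/6 = ((2*Y)/(5 + Y))/6 = (2*Y/(5 + Y))/6 = Y/(3*(5 + Y)))
x - r(12) = -4307 - 12/(3*(5 + 12)) = -4307 - 12/(3*17) = -4307 - 1*4/17 = -4307 - 4/17 = -73223/17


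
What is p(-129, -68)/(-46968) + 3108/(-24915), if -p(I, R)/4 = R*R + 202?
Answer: 734611/2566245 ≈ 0.28626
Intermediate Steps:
p(I, R) = -808 - 4*R**2 (p(I, R) = -4*(R*R + 202) = -4*(R**2 + 202) = -4*(202 + R**2) = -808 - 4*R**2)
p(-129, -68)/(-46968) + 3108/(-24915) = (-808 - 4*(-68)**2)/(-46968) + 3108/(-24915) = (-808 - 4*4624)*(-1/46968) + 3108*(-1/24915) = (-808 - 18496)*(-1/46968) - 1036/8305 = -19304*(-1/46968) - 1036/8305 = 127/309 - 1036/8305 = 734611/2566245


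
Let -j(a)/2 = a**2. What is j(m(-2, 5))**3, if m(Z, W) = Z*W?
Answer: -8000000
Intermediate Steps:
m(Z, W) = W*Z
j(a) = -2*a**2
j(m(-2, 5))**3 = (-2*(5*(-2))**2)**3 = (-2*(-10)**2)**3 = (-2*100)**3 = (-200)**3 = -8000000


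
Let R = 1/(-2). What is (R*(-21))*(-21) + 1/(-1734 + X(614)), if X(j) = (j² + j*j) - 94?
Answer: -165852161/752164 ≈ -220.50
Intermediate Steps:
R = -½ ≈ -0.50000
X(j) = -94 + 2*j² (X(j) = (j² + j²) - 94 = 2*j² - 94 = -94 + 2*j²)
(R*(-21))*(-21) + 1/(-1734 + X(614)) = -½*(-21)*(-21) + 1/(-1734 + (-94 + 2*614²)) = (21/2)*(-21) + 1/(-1734 + (-94 + 2*376996)) = -441/2 + 1/(-1734 + (-94 + 753992)) = -441/2 + 1/(-1734 + 753898) = -441/2 + 1/752164 = -165852161/752164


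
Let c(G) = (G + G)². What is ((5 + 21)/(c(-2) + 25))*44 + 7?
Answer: 1431/41 ≈ 34.902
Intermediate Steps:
c(G) = 4*G² (c(G) = (2*G)² = 4*G²)
((5 + 21)/(c(-2) + 25))*44 + 7 = ((5 + 21)/(4*(-2)² + 25))*44 + 7 = (26/(4*4 + 25))*44 + 7 = (26/(16 + 25))*44 + 7 = (26/41)*44 + 7 = 1144/41 + 7 = 1431/41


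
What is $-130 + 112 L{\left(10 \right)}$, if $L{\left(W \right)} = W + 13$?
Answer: $2446$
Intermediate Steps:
$L{\left(W \right)} = 13 + W$
$-130 + 112 L{\left(10 \right)} = -130 + 112 \left(13 + 10\right) = -130 + 112 \cdot 23 = -130 + 2576 = 2446$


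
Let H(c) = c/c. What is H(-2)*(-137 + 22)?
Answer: -115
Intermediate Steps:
H(c) = 1
H(-2)*(-137 + 22) = 1*(-137 + 22) = 1*(-115) = -115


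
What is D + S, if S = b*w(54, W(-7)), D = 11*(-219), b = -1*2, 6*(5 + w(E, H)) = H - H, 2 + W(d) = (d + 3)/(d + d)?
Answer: -2399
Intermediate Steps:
W(d) = -2 + (3 + d)/(2*d) (W(d) = -2 + (d + 3)/(d + d) = -2 + (3 + d)/((2*d)) = -2 + (3 + d)*(1/(2*d)) = -2 + (3 + d)/(2*d))
w(E, H) = -5 (w(E, H) = -5 + (H - H)/6 = -5 + (⅙)*0 = -5 + 0 = -5)
b = -2
D = -2409
S = 10 (S = -2*(-5) = 10)
D + S = -2409 + 10 = -2399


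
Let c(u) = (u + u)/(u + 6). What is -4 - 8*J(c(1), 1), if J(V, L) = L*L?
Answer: -12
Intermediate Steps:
c(u) = 2*u/(6 + u) (c(u) = (2*u)/(6 + u) = 2*u/(6 + u))
J(V, L) = L²
-4 - 8*J(c(1), 1) = -4 - 8*1² = -4 - 8*1 = -4 - 8 = -12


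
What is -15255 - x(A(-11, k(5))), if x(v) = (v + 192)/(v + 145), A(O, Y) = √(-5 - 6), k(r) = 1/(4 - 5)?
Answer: (-15256*√11 + 2212167*I)/(√11 - 145*I) ≈ -15256.0 + 0.0074103*I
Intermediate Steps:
k(r) = -1 (k(r) = 1/(-1) = -1)
A(O, Y) = I*√11 (A(O, Y) = √(-11) = I*√11)
x(v) = (192 + v)/(145 + v)
-15255 - x(A(-11, k(5))) = -15255 - (192 + I*√11)/(145 + I*√11)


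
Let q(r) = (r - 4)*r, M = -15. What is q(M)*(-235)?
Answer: -66975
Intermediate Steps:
q(r) = r*(-4 + r) (q(r) = (-4 + r)*r = r*(-4 + r))
q(M)*(-235) = -15*(-4 - 15)*(-235) = -15*(-19)*(-235) = 285*(-235) = -66975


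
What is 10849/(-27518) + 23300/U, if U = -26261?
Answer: -926074989/722650198 ≈ -1.2815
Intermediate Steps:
10849/(-27518) + 23300/U = 10849/(-27518) + 23300/(-26261) = 10849*(-1/27518) + 23300*(-1/26261) = -10849/27518 - 23300/26261 = -926074989/722650198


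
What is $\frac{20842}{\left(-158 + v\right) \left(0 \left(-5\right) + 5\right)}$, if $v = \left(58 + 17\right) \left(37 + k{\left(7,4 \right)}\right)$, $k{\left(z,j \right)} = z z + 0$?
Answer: $\frac{10421}{15730} \approx 0.66249$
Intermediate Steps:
$k{\left(z,j \right)} = z^{2}$ ($k{\left(z,j \right)} = z^{2} + 0 = z^{2}$)
$v = 6450$ ($v = \left(58 + 17\right) \left(37 + 7^{2}\right) = 75 \left(37 + 49\right) = 75 \cdot 86 = 6450$)
$\frac{20842}{\left(-158 + v\right) \left(0 \left(-5\right) + 5\right)} = \frac{20842}{\left(-158 + 6450\right) \left(0 \left(-5\right) + 5\right)} = \frac{20842}{6292 \left(0 + 5\right)} = \frac{20842}{6292 \cdot 5} = \frac{20842}{31460} = 20842 \cdot \frac{1}{31460} = \frac{10421}{15730}$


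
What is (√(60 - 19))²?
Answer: 41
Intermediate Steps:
(√(60 - 19))² = (√41)² = 41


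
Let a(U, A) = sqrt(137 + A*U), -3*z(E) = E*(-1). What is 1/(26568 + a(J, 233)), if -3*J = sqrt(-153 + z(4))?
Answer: 1/(26568 + sqrt(137 - 233*I*sqrt(1365)/9)) ≈ 3.7606e-5 + 2.88e-8*I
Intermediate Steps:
z(E) = E/3 (z(E) = -E*(-1)/3 = -(-1)*E/3 = E/3)
J = -I*sqrt(1365)/9 (J = -sqrt(-153 + (1/3)*4)/3 = -sqrt(-153 + 4/3)/3 = -I*sqrt(1365)/9 ≈ -4.1051*I)
1/(26568 + a(J, 233)) = 1/(26568 + sqrt(137 + 233*(-I*sqrt(1365)/9))) = 1/(26568 + sqrt(137 - 233*I*sqrt(1365)/9))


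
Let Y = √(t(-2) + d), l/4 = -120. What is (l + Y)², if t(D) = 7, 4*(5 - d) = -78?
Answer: 460863/2 - 1440*√14 ≈ 2.2504e+5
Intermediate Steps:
d = 49/2 (d = 5 - ¼*(-78) = 5 + 39/2 = 49/2 ≈ 24.500)
l = -480 (l = 4*(-120) = -480)
Y = 3*√14/2 (Y = √(7 + 49/2) = √(63/2) = 3*√14/2 ≈ 5.6125)
(l + Y)² = (-480 + 3*√14/2)²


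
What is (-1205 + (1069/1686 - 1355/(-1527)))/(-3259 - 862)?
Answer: 1032794039/3536535054 ≈ 0.29204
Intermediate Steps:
(-1205 + (1069/1686 - 1355/(-1527)))/(-3259 - 862) = (-1205 + (1069*(1/1686) - 1355*(-1/1527)))/(-4121) = (-1205 + (1069/1686 + 1355/1527))*(-1/4121) = (-1205 + 1305631/858174)*(-1/4121) = -1032794039/858174*(-1/4121) = 1032794039/3536535054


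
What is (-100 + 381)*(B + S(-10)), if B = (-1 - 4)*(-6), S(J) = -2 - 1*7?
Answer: 5901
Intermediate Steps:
S(J) = -9 (S(J) = -2 - 7 = -9)
B = 30 (B = -5*(-6) = 30)
(-100 + 381)*(B + S(-10)) = (-100 + 381)*(30 - 9) = 281*21 = 5901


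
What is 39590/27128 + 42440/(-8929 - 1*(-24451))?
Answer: 441457075/105270204 ≈ 4.1936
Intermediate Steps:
39590/27128 + 42440/(-8929 - 1*(-24451)) = 39590*(1/27128) + 42440/(-8929 + 24451) = 19795/13564 + 42440/15522 = 19795/13564 + 42440*(1/15522) = 19795/13564 + 21220/7761 = 441457075/105270204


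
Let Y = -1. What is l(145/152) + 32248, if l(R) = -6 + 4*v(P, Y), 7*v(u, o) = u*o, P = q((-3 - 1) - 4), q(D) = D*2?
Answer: 225758/7 ≈ 32251.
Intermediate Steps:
q(D) = 2*D
P = -16 (P = 2*((-3 - 1) - 4) = 2*(-4 - 4) = 2*(-8) = -16)
v(u, o) = o*u/7 (v(u, o) = (u*o)/7 = (o*u)/7 = o*u/7)
l(R) = 22/7 (l(R) = -6 + 4*((⅐)*(-1)*(-16)) = -6 + 4*(16/7) = -6 + 64/7 = 22/7)
l(145/152) + 32248 = 22/7 + 32248 = 225758/7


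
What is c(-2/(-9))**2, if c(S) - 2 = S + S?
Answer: 484/81 ≈ 5.9753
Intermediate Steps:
c(S) = 2 + 2*S (c(S) = 2 + (S + S) = 2 + 2*S)
c(-2/(-9))**2 = (2 + 2*(-2/(-9)))**2 = (2 + 2*(-2*(-1/9)))**2 = (2 + 2*(2/9))**2 = (2 + 4/9)**2 = (22/9)**2 = 484/81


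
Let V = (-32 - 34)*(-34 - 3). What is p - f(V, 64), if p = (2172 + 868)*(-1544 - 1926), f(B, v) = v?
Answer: -10548864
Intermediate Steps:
V = 2442 (V = -66*(-37) = 2442)
p = -10548800 (p = 3040*(-3470) = -10548800)
p - f(V, 64) = -10548800 - 1*64 = -10548800 - 64 = -10548864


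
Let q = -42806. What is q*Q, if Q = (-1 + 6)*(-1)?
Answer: 214030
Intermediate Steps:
Q = -5 (Q = 5*(-1) = -5)
q*Q = -42806*(-5) = 214030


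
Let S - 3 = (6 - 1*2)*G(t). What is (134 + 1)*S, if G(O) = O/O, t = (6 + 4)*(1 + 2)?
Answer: 945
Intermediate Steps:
t = 30 (t = 10*3 = 30)
G(O) = 1
S = 7 (S = 3 + (6 - 1*2)*1 = 3 + (6 - 2)*1 = 3 + 4*1 = 3 + 4 = 7)
(134 + 1)*S = (134 + 1)*7 = 135*7 = 945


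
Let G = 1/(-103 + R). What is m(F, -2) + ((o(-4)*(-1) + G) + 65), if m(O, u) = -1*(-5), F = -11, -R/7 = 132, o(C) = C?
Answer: 75997/1027 ≈ 73.999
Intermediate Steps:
R = -924 (R = -7*132 = -924)
G = -1/1027 (G = 1/(-103 - 924) = 1/(-1027) = -1/1027 ≈ -0.00097371)
m(O, u) = 5
m(F, -2) + ((o(-4)*(-1) + G) + 65) = 5 + ((-4*(-1) - 1/1027) + 65) = 5 + ((4 - 1/1027) + 65) = 5 + (4107/1027 + 65) = 5 + 70862/1027 = 75997/1027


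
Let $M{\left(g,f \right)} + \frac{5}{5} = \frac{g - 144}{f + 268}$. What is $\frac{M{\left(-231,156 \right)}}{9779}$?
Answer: $- \frac{799}{4146296} \approx -0.0001927$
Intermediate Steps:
$M{\left(g,f \right)} = -1 + \frac{-144 + g}{268 + f}$ ($M{\left(g,f \right)} = -1 + \frac{g - 144}{f + 268} = -1 + \frac{-144 + g}{268 + f}$)
$\frac{M{\left(-231,156 \right)}}{9779} = \frac{\frac{1}{268 + 156} \left(-412 - 231 - 156\right)}{9779} = \frac{-412 - 231 - 156}{424} \cdot \frac{1}{9779} = \frac{1}{424} \left(-799\right) \frac{1}{9779} = \left(- \frac{799}{424}\right) \frac{1}{9779} = - \frac{799}{4146296}$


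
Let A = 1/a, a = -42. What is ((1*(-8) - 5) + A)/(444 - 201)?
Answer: -547/10206 ≈ -0.053596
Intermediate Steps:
A = -1/42 (A = 1/(-42) = -1/42 ≈ -0.023810)
((1*(-8) - 5) + A)/(444 - 201) = ((1*(-8) - 5) - 1/42)/(444 - 201) = ((-8 - 5) - 1/42)/243 = (-13 - 1/42)*(1/243) = -547/42*1/243 = -547/10206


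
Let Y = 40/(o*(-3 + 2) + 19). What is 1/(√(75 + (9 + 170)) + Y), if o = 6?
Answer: -260/20663 + 169*√254/41326 ≈ 0.052592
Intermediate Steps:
Y = 40/13 (Y = 40/(6*(-3 + 2) + 19) = 40/(6*(-1) + 19) = 40/(-6 + 19) = 40/13 ≈ 3.0769)
1/(√(75 + (9 + 170)) + Y) = 1/(√(75 + (9 + 170)) + 40/13) = 1/(√(75 + 179) + 40/13) = 1/(√254 + 40/13) = 1/(40/13 + √254)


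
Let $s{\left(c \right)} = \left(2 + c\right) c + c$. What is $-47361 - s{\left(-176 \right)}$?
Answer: $-77809$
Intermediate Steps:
$s{\left(c \right)} = c + c \left(2 + c\right)$ ($s{\left(c \right)} = c \left(2 + c\right) + c = c + c \left(2 + c\right)$)
$-47361 - s{\left(-176 \right)} = -47361 - - 176 \left(3 - 176\right) = -47361 - \left(-176\right) \left(-173\right) = -47361 - 30448 = -77809$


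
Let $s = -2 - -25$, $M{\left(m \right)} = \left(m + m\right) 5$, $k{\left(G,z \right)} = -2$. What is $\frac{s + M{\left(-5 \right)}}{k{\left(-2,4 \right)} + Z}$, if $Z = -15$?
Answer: $\frac{27}{17} \approx 1.5882$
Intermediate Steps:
$M{\left(m \right)} = 10 m$ ($M{\left(m \right)} = 2 m 5 = 10 m$)
$s = 23$ ($s = -2 + 25 = 23$)
$\frac{s + M{\left(-5 \right)}}{k{\left(-2,4 \right)} + Z} = \frac{23 + 10 \left(-5\right)}{-2 - 15} = \frac{23 - 50}{-17} = \left(-27\right) \left(- \frac{1}{17}\right) = \frac{27}{17}$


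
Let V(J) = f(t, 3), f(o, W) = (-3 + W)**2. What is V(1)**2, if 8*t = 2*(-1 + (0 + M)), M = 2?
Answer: 0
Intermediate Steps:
t = 1/4 (t = (2*(-1 + (0 + 2)))/8 = (2*(-1 + 2))/8 = (2*1)/8 = (1/8)*2 = 1/4 ≈ 0.25000)
V(J) = 0 (V(J) = (-3 + 3)**2 = 0**2 = 0)
V(1)**2 = 0**2 = 0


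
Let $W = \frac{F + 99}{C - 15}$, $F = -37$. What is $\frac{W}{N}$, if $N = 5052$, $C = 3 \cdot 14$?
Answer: $\frac{31}{68202} \approx 0.00045453$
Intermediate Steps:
$C = 42$
$W = \frac{62}{27}$ ($W = \frac{-37 + 99}{42 - 15} = \frac{62}{27} \approx 2.2963$)
$\frac{W}{N} = \frac{62}{27 \cdot 5052} = \frac{62}{27} \cdot \frac{1}{5052} = \frac{31}{68202}$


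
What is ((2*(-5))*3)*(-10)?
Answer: 300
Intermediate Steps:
((2*(-5))*3)*(-10) = -10*3*(-10) = -30*(-10) = 300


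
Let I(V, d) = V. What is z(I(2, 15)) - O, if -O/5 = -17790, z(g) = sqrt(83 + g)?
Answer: -88950 + sqrt(85) ≈ -88941.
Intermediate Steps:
O = 88950 (O = -5*(-17790) = 88950)
z(I(2, 15)) - O = sqrt(83 + 2) - 1*88950 = sqrt(85) - 88950 = -88950 + sqrt(85)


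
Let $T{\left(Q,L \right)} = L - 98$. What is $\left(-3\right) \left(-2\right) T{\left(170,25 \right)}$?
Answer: $-438$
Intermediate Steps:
$T{\left(Q,L \right)} = -98 + L$
$\left(-3\right) \left(-2\right) T{\left(170,25 \right)} = \left(-3\right) \left(-2\right) \left(-98 + 25\right) = 6 \left(-73\right) = -438$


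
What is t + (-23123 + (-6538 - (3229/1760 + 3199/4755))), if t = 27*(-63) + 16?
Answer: -52469877787/1673760 ≈ -31349.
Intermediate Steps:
t = -1685 (t = -1701 + 16 = -1685)
t + (-23123 + (-6538 - (3229/1760 + 3199/4755))) = -1685 + (-23123 + (-6538 - (3229/1760 + 3199/4755))) = -1685 + (-23123 + (-6538 - 1*4196827/1673760)) = -1685 + (-23123 + (-6538 - 4196827/1673760)) = -1685 + (-23123 - 10947239707/1673760) = -1685 - 49649592187/1673760 = -52469877787/1673760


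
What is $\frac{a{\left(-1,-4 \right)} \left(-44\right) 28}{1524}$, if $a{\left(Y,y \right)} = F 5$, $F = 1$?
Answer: $- \frac{1540}{381} \approx -4.042$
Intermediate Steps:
$a{\left(Y,y \right)} = 5$ ($a{\left(Y,y \right)} = 1 \cdot 5 = 5$)
$\frac{a{\left(-1,-4 \right)} \left(-44\right) 28}{1524} = \frac{5 \left(-44\right) 28}{1524} = \left(-220\right) 28 \cdot \frac{1}{1524} = \left(-6160\right) \frac{1}{1524} = - \frac{1540}{381}$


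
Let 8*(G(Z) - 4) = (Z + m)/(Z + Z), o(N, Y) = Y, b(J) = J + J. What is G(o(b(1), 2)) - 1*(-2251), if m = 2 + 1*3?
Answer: 72167/32 ≈ 2255.2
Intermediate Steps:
b(J) = 2*J
m = 5 (m = 2 + 3 = 5)
G(Z) = 4 + (5 + Z)/(16*Z) (G(Z) = 4 + ((Z + 5)/(Z + Z))/8 = 4 + ((5 + Z)/((2*Z)))/8 = 4 + ((5 + Z)*(1/(2*Z)))/8 = 4 + ((5 + Z)/(2*Z))/8 = 4 + (5 + Z)/(16*Z))
G(o(b(1), 2)) - 1*(-2251) = (5/16)*(1 + 13*2)/2 - 1*(-2251) = (5/16)*(1/2)*(1 + 26) + 2251 = (5/16)*(1/2)*27 + 2251 = 135/32 + 2251 = 72167/32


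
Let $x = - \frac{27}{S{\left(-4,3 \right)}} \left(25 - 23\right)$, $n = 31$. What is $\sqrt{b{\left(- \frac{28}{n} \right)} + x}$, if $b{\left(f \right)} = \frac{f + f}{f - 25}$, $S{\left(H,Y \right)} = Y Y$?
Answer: $\frac{i \sqrt{3823886}}{803} \approx 2.4352 i$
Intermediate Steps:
$S{\left(H,Y \right)} = Y^{2}$
$x = -6$ ($x = - \frac{27}{3^{2}} \left(25 - 23\right) = - \frac{27}{9} \cdot 2 = \left(-27\right) \frac{1}{9} \cdot 2 = \left(-3\right) 2 = -6$)
$b{\left(f \right)} = \frac{2 f}{-25 + f}$
$\sqrt{b{\left(- \frac{28}{n} \right)} + x} = \sqrt{\frac{2 \left(- \frac{28}{31}\right)}{-25 - \frac{28}{31}} - 6} = \sqrt{\frac{2 \left(\left(-28\right) \frac{1}{31}\right)}{-25 - \frac{28}{31}} - 6} = \sqrt{2 \left(- \frac{28}{31}\right) \frac{1}{-25 - \frac{28}{31}} - 6} = \sqrt{2 \left(- \frac{28}{31}\right) \frac{1}{- \frac{803}{31}} - 6} = \sqrt{2 \left(- \frac{28}{31}\right) \left(- \frac{31}{803}\right) - 6} = \sqrt{\frac{56}{803} - 6} = \sqrt{- \frac{4762}{803}} = \frac{i \sqrt{3823886}}{803}$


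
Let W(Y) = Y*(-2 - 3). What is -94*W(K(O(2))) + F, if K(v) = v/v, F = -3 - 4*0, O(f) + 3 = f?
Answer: 467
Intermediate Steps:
O(f) = -3 + f
F = -3 (F = -3 + 0 = -3)
K(v) = 1
W(Y) = -5*Y (W(Y) = Y*(-5) = -5*Y)
-94*W(K(O(2))) + F = -(-470) - 3 = -94*(-5) - 3 = 470 - 3 = 467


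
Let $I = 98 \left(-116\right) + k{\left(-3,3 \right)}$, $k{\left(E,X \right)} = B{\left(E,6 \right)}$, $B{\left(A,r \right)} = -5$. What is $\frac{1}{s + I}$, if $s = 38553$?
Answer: $\frac{1}{27180} \approx 3.6792 \cdot 10^{-5}$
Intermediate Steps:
$k{\left(E,X \right)} = -5$
$I = -11373$ ($I = 98 \left(-116\right) - 5 = -11368 - 5 = -11373$)
$\frac{1}{s + I} = \frac{1}{38553 - 11373} = \frac{1}{27180}$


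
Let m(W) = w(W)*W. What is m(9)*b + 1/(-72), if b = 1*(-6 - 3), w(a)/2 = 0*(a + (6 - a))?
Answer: -1/72 ≈ -0.013889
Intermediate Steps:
w(a) = 0 (w(a) = 2*(0*(a + (6 - a))) = 2*(0*6) = 2*0 = 0)
b = -9 (b = 1*(-9) = -9)
m(W) = 0 (m(W) = 0*W = 0)
m(9)*b + 1/(-72) = 0*(-9) + 1/(-72) = 0 - 1/72 = -1/72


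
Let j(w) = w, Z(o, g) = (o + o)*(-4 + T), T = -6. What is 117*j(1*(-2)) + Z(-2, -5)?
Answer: -194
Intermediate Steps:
Z(o, g) = -20*o (Z(o, g) = (o + o)*(-4 - 6) = (2*o)*(-10) = -20*o)
117*j(1*(-2)) + Z(-2, -5) = 117*(1*(-2)) - 20*(-2) = 117*(-2) + 40 = -234 + 40 = -194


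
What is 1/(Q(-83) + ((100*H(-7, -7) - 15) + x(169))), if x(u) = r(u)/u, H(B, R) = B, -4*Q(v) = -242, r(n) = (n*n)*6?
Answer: 2/719 ≈ 0.0027816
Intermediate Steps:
r(n) = 6*n² (r(n) = n²*6 = 6*n²)
Q(v) = 121/2 (Q(v) = -¼*(-242) = 121/2)
x(u) = 6*u (x(u) = (6*u²)/u = 6*u)
1/(Q(-83) + ((100*H(-7, -7) - 15) + x(169))) = 1/(121/2 + ((100*(-7) - 15) + 6*169)) = 1/(121/2 + ((-700 - 15) + 1014)) = 1/(121/2 + (-715 + 1014)) = 1/(121/2 + 299) = 1/(719/2) = 2/719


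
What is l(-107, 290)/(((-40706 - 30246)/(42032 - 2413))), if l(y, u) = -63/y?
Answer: -356571/1084552 ≈ -0.32877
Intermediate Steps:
l(-107, 290)/(((-40706 - 30246)/(42032 - 2413))) = (-63/(-107))/(((-40706 - 30246)/(42032 - 2413))) = (-63*(-1/107))/((-70952/39619)) = 63/(107*((-70952*1/39619))) = 63/(107*(-70952/39619)) = (63/107)*(-39619/70952) = -356571/1084552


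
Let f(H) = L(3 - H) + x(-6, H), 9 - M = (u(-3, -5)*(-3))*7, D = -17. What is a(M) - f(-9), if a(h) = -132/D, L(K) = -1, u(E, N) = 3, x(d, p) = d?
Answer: 251/17 ≈ 14.765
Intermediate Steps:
M = 72 (M = 9 - 3*(-3)*7 = 9 - (-9)*7 = 9 - 1*(-63) = 9 + 63 = 72)
f(H) = -7 (f(H) = -1 - 6 = -7)
a(h) = 132/17 (a(h) = -132/(-17) = -132*(-1/17) = 132/17)
a(M) - f(-9) = 132/17 - 1*(-7) = 132/17 + 7 = 251/17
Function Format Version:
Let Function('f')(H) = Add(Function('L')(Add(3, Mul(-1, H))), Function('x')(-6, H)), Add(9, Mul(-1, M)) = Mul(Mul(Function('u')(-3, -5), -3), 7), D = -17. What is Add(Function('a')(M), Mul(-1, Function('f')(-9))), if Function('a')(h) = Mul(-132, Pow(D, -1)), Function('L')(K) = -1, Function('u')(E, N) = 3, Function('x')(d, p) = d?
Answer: Rational(251, 17) ≈ 14.765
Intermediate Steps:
M = 72 (M = Add(9, Mul(-1, Mul(Mul(3, -3), 7))) = Add(9, Mul(-1, Mul(-9, 7))) = Add(9, Mul(-1, -63)) = Add(9, 63) = 72)
Function('f')(H) = -7 (Function('f')(H) = Add(-1, -6) = -7)
Function('a')(h) = Rational(132, 17) (Function('a')(h) = Mul(-132, Pow(-17, -1)) = Mul(-132, Rational(-1, 17)) = Rational(132, 17))
Add(Function('a')(M), Mul(-1, Function('f')(-9))) = Add(Rational(132, 17), Mul(-1, -7)) = Add(Rational(132, 17), 7) = Rational(251, 17)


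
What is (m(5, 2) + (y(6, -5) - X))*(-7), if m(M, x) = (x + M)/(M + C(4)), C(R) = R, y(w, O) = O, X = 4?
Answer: 518/9 ≈ 57.556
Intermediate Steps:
m(M, x) = (M + x)/(4 + M) (m(M, x) = (x + M)/(M + 4) = (M + x)/(4 + M))
(m(5, 2) + (y(6, -5) - X))*(-7) = ((5 + 2)/(4 + 5) + (-5 - 1*4))*(-7) = (7/9 + (-5 - 4))*(-7) = ((⅑)*7 - 9)*(-7) = (7/9 - 9)*(-7) = -74/9*(-7) = 518/9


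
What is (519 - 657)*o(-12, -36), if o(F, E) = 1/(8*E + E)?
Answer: 23/54 ≈ 0.42593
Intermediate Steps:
o(F, E) = 1/(9*E)
(519 - 657)*o(-12, -36) = (519 - 657)*((⅑)/(-36)) = -46*(-1)/(3*36) = -138*(-1/324) = 23/54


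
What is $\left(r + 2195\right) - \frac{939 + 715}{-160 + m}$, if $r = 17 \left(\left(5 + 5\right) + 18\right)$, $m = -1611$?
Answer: $\frac{4731995}{1771} \approx 2671.9$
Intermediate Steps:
$r = 476$ ($r = 17 \left(10 + 18\right) = 17 \cdot 28 = 476$)
$\left(r + 2195\right) - \frac{939 + 715}{-160 + m} = \left(476 + 2195\right) - \frac{939 + 715}{-160 - 1611} = 2671 - \frac{1654}{-1771} = 2671 - 1654 \left(- \frac{1}{1771}\right) = 2671 - - \frac{1654}{1771} = 2671 + \frac{1654}{1771} = \frac{4731995}{1771}$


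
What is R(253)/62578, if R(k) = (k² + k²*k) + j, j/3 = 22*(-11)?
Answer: 8128780/31289 ≈ 259.80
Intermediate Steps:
j = -726 (j = 3*(22*(-11)) = 3*(-242) = -726)
R(k) = -726 + k² + k³ (R(k) = (k² + k²*k) - 726 = (k² + k³) - 726 = -726 + k² + k³)
R(253)/62578 = (-726 + 253² + 253³)/62578 = (-726 + 64009 + 16194277)*(1/62578) = 16257560*(1/62578) = 8128780/31289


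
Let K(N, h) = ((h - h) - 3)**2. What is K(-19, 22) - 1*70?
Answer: -61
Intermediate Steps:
K(N, h) = 9 (K(N, h) = (0 - 3)**2 = (-3)**2 = 9)
K(-19, 22) - 1*70 = 9 - 1*70 = 9 - 70 = -61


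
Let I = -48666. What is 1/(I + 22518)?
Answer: -1/26148 ≈ -3.8244e-5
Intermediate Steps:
1/(I + 22518) = 1/(-48666 + 22518) = 1/(-26148) = -1/26148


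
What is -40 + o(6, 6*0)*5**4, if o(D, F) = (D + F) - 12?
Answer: -3790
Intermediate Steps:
o(D, F) = -12 + D + F
-40 + o(6, 6*0)*5**4 = -40 + (-12 + 6 + 6*0)*5**4 = -40 + (-12 + 6 + 0)*625 = -40 - 6*625 = -40 - 3750 = -3790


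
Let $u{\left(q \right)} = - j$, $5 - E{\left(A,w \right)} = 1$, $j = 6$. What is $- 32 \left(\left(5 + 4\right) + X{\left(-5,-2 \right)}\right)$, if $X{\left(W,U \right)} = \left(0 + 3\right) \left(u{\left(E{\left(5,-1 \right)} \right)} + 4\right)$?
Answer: $-96$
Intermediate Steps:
$E{\left(A,w \right)} = 4$ ($E{\left(A,w \right)} = 5 - 1 = 4$)
$u{\left(q \right)} = -6$ ($u{\left(q \right)} = \left(-1\right) 6 = -6$)
$X{\left(W,U \right)} = -6$ ($X{\left(W,U \right)} = \left(0 + 3\right) \left(-6 + 4\right) = 3 \left(-2\right) = -6$)
$- 32 \left(\left(5 + 4\right) + X{\left(-5,-2 \right)}\right) = - 32 \left(\left(5 + 4\right) - 6\right) = - 32 \left(9 - 6\right) = \left(-32\right) 3 = -96$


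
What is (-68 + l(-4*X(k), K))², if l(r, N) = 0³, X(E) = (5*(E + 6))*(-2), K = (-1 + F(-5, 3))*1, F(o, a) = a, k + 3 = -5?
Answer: 4624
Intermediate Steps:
k = -8 (k = -3 - 5 = -8)
K = 2 (K = (-1 + 3)*1 = 2*1 = 2)
X(E) = -60 - 10*E (X(E) = (5*(6 + E))*(-2) = (30 + 5*E)*(-2) = -60 - 10*E)
l(r, N) = 0
(-68 + l(-4*X(k), K))² = (-68 + 0)² = (-68)² = 4624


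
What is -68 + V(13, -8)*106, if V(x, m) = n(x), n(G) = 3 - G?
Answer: -1128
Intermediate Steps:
V(x, m) = 3 - x
-68 + V(13, -8)*106 = -68 + (3 - 1*13)*106 = -68 + (3 - 13)*106 = -68 - 10*106 = -68 - 1060 = -1128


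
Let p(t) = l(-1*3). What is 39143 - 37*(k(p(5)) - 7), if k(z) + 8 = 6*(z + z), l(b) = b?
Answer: 41030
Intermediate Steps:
p(t) = -3 (p(t) = -1*3 = -3)
k(z) = -8 + 12*z (k(z) = -8 + 6*(z + z) = -8 + 6*(2*z) = -8 + 12*z)
39143 - 37*(k(p(5)) - 7) = 39143 - 37*((-8 + 12*(-3)) - 7) = 39143 - 37*((-8 - 36) - 7) = 39143 - 37*(-44 - 7) = 39143 - 37*(-51) = 39143 + 1887 = 41030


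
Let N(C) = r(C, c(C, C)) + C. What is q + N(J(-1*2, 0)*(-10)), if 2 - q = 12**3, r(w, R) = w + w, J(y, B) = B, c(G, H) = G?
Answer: -1726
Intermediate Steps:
r(w, R) = 2*w
N(C) = 3*C (N(C) = 2*C + C = 3*C)
q = -1726 (q = 2 - 1*12**3 = 2 - 1*1728 = 2 - 1728 = -1726)
q + N(J(-1*2, 0)*(-10)) = -1726 + 3*(0*(-10)) = -1726 + 3*0 = -1726 + 0 = -1726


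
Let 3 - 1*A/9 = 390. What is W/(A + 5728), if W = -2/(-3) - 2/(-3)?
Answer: 4/6735 ≈ 0.00059391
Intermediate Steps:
A = -3483 (A = 27 - 9*390 = 27 - 3510 = -3483)
W = 4/3 (W = -2*(-⅓) - 2*(-⅓) = ⅔ + ⅔ = 4/3 ≈ 1.3333)
W/(A + 5728) = 4/(3*(-3483 + 5728)) = (4/3)/2245 = (4/3)*(1/2245) = 4/6735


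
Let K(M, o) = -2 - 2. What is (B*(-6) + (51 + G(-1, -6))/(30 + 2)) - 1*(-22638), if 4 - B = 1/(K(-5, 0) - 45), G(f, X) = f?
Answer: 17730505/784 ≈ 22615.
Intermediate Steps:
K(M, o) = -4
B = 197/49 (B = 4 - 1/(-4 - 45) = 4 - 1/(-49) = 4 - 1*(-1/49) = 4 + 1/49 = 197/49 ≈ 4.0204)
(B*(-6) + (51 + G(-1, -6))/(30 + 2)) - 1*(-22638) = ((197/49)*(-6) + (51 - 1)/(30 + 2)) - 1*(-22638) = (-1182/49 + 50/32) + 22638 = (-1182/49 + 50*(1/32)) + 22638 = (-1182/49 + 25/16) + 22638 = -17687/784 + 22638 = 17730505/784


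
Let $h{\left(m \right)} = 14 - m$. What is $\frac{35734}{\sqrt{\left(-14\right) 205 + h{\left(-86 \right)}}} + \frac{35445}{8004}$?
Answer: $\frac{11815}{2668} - \frac{17867 i \sqrt{2770}}{1385} \approx 4.4284 - 678.96 i$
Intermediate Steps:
$\frac{35734}{\sqrt{\left(-14\right) 205 + h{\left(-86 \right)}}} + \frac{35445}{8004} = \frac{35734}{\sqrt{\left(-14\right) 205 + \left(14 - -86\right)}} + \frac{35445}{8004} = \frac{35734}{\sqrt{-2870 + \left(14 + 86\right)}} + 35445 \cdot \frac{1}{8004} = \frac{35734}{\sqrt{-2870 + 100}} + \frac{11815}{2668} = \frac{35734}{\sqrt{-2770}} + \frac{11815}{2668} = \frac{35734}{i \sqrt{2770}} + \frac{11815}{2668} = 35734 \left(- \frac{i \sqrt{2770}}{2770}\right) + \frac{11815}{2668} = - \frac{17867 i \sqrt{2770}}{1385} + \frac{11815}{2668} = \frac{11815}{2668} - \frac{17867 i \sqrt{2770}}{1385}$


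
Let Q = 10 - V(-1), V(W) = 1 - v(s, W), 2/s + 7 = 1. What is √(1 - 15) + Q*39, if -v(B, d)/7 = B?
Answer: 442 + I*√14 ≈ 442.0 + 3.7417*I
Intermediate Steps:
s = -⅓ (s = 2/(-7 + 1) = 2/(-6) = 2*(-⅙) = -⅓ ≈ -0.33333)
v(B, d) = -7*B
V(W) = -4/3 (V(W) = 1 - (-7)*(-1)/3 = 1 - 1*7/3 = 1 - 7/3 = -4/3)
Q = 34/3 (Q = 10 - 1*(-4/3) = 10 + 4/3 = 34/3 ≈ 11.333)
√(1 - 15) + Q*39 = √(1 - 15) + (34/3)*39 = √(-14) + 442 = I*√14 + 442 = 442 + I*√14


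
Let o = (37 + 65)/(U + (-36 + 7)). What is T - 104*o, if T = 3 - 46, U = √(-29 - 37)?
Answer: 268631/907 + 10608*I*√66/907 ≈ 296.18 + 95.016*I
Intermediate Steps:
U = I*√66 (U = √(-66) = I*√66 ≈ 8.124*I)
o = 102/(-29 + I*√66) (o = (37 + 65)/(I*√66 + (-36 + 7)) = 102/(I*√66 - 29) = 102/(-29 + I*√66) ≈ -3.2613 - 0.91362*I)
T = -43
T - 104*o = -43 - 104*(-2958/907 - 102*I*√66/907) = -43 + (307632/907 + 10608*I*√66/907) = 268631/907 + 10608*I*√66/907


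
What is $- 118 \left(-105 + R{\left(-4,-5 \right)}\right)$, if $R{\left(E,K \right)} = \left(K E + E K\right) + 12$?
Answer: $6254$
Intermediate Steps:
$R{\left(E,K \right)} = 12 + 2 E K$ ($R{\left(E,K \right)} = \left(E K + E K\right) + 12 = 2 E K + 12 = 12 + 2 E K$)
$- 118 \left(-105 + R{\left(-4,-5 \right)}\right) = - 118 \left(-105 + \left(12 + 2 \left(-4\right) \left(-5\right)\right)\right) = - 118 \left(-105 + \left(12 + 40\right)\right) = - 118 \left(-105 + 52\right) = \left(-118\right) \left(-53\right) = 6254$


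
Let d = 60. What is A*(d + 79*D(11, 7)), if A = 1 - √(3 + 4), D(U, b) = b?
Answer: 613 - 613*√7 ≈ -1008.8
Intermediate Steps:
A = 1 - √7 ≈ -1.6458
A*(d + 79*D(11, 7)) = (1 - √7)*(60 + 79*7) = (1 - √7)*(60 + 553) = (1 - √7)*613 = 613 - 613*√7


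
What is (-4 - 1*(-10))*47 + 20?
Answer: 302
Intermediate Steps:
(-4 - 1*(-10))*47 + 20 = (-4 + 10)*47 + 20 = 6*47 + 20 = 282 + 20 = 302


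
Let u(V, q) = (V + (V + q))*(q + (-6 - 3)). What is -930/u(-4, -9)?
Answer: -155/51 ≈ -3.0392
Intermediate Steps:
u(V, q) = (-9 + q)*(q + 2*V) (u(V, q) = (q + 2*V)*(q - 9) = (q + 2*V)*(-9 + q) = (-9 + q)*(q + 2*V))
-930/u(-4, -9) = -930/((-9)**2 - 18*(-4) - 9*(-9) + 2*(-4)*(-9)) = -930/(81 + 72 + 81 + 72) = -930/306 = -930*1/306 = -155/51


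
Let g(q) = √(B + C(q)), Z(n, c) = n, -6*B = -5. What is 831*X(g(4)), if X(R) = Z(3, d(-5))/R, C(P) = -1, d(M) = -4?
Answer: -2493*I*√6 ≈ -6106.6*I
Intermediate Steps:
B = ⅚ (B = -⅙*(-5) = ⅚ ≈ 0.83333)
g(q) = I*√6/6 (g(q) = √(⅚ - 1) = √(-⅙) = I*√6/6)
X(R) = 3/R
831*X(g(4)) = 831*(3/((I*√6/6))) = 831*(3*(-I*√6)) = 831*(-3*I*√6) = -2493*I*√6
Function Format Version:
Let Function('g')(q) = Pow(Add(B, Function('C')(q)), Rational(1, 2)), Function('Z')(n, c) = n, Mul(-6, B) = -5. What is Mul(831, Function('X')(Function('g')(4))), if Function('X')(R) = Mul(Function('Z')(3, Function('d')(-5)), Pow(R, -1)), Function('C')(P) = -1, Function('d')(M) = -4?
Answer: Mul(-2493, I, Pow(6, Rational(1, 2))) ≈ Mul(-6106.6, I)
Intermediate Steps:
B = Rational(5, 6) (B = Mul(Rational(-1, 6), -5) = Rational(5, 6) ≈ 0.83333)
Function('g')(q) = Mul(Rational(1, 6), I, Pow(6, Rational(1, 2))) (Function('g')(q) = Pow(Add(Rational(5, 6), -1), Rational(1, 2)) = Pow(Rational(-1, 6), Rational(1, 2)) = Mul(Rational(1, 6), I, Pow(6, Rational(1, 2))))
Function('X')(R) = Mul(3, Pow(R, -1))
Mul(831, Function('X')(Function('g')(4))) = Mul(831, Mul(3, Pow(Mul(Rational(1, 6), I, Pow(6, Rational(1, 2))), -1))) = Mul(831, Mul(3, Mul(-1, I, Pow(6, Rational(1, 2))))) = Mul(831, Mul(-3, I, Pow(6, Rational(1, 2)))) = Mul(-2493, I, Pow(6, Rational(1, 2)))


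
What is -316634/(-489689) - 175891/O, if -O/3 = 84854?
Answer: 166734872207/124656211218 ≈ 1.3376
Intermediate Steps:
O = -254562 (O = -3*84854 = -254562)
-316634/(-489689) - 175891/O = -316634/(-489689) - 175891/(-254562) = -316634*(-1/489689) - 175891*(-1/254562) = 316634/489689 + 175891/254562 = 166734872207/124656211218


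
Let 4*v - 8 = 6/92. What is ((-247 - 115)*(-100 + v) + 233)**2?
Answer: 10789155549225/8464 ≈ 1.2747e+9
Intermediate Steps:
v = 371/184 (v = 2 + (6/92)/4 = 2 + (6*(1/92))/4 = 2 + (1/4)*(3/46) = 2 + 3/184 = 371/184 ≈ 2.0163)
((-247 - 115)*(-100 + v) + 233)**2 = ((-247 - 115)*(-100 + 371/184) + 233)**2 = (-362*(-18029/184) + 233)**2 = (3263249/92 + 233)**2 = (3284685/92)**2 = 10789155549225/8464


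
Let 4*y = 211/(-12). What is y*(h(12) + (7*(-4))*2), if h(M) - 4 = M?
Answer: 1055/6 ≈ 175.83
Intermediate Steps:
h(M) = 4 + M
y = -211/48 (y = (211/(-12))/4 = (211*(-1/12))/4 = (¼)*(-211/12) = -211/48 ≈ -4.3958)
y*(h(12) + (7*(-4))*2) = -211*((4 + 12) + (7*(-4))*2)/48 = -211*(16 - 28*2)/48 = -211*(16 - 56)/48 = -211/48*(-40) = 1055/6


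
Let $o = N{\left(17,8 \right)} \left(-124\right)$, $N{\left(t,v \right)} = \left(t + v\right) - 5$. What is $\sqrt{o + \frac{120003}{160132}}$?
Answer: $\frac{i \sqrt{324355010669}}{11438} \approx 49.792 i$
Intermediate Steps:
$N{\left(t,v \right)} = -5 + t + v$
$o = -2480$ ($o = \left(-5 + 17 + 8\right) \left(-124\right) = 20 \left(-124\right) = -2480$)
$\sqrt{o + \frac{120003}{160132}} = \sqrt{-2480 + \frac{120003}{160132}} = \sqrt{- \frac{397007357}{160132}} = \frac{i \sqrt{324355010669}}{11438}$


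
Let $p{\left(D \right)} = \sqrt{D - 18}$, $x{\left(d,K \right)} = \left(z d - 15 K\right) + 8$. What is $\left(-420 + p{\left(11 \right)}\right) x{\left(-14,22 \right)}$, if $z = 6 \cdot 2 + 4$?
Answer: $229320 - 546 i \sqrt{7} \approx 2.2932 \cdot 10^{5} - 1444.6 i$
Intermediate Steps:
$z = 16$ ($z = 12 + 4 = 16$)
$x{\left(d,K \right)} = 8 - 15 K + 16 d$ ($x{\left(d,K \right)} = \left(16 d - 15 K\right) + 8 = \left(- 15 K + 16 d\right) + 8 = 8 - 15 K + 16 d$)
$p{\left(D \right)} = \sqrt{-18 + D}$
$\left(-420 + p{\left(11 \right)}\right) x{\left(-14,22 \right)} = \left(-420 + \sqrt{-18 + 11}\right) \left(8 - 330 + 16 \left(-14\right)\right) = \left(-420 + \sqrt{-7}\right) \left(8 - 330 - 224\right) = \left(-420 + i \sqrt{7}\right) \left(-546\right) = 229320 - 546 i \sqrt{7}$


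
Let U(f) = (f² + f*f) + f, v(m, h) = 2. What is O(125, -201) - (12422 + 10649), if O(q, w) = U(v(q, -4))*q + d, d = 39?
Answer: -21782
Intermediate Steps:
U(f) = f + 2*f² (U(f) = (f² + f²) + f = 2*f² + f = f + 2*f²)
O(q, w) = 39 + 10*q (O(q, w) = (2*(1 + 2*2))*q + 39 = (2*(1 + 4))*q + 39 = (2*5)*q + 39 = 10*q + 39 = 39 + 10*q)
O(125, -201) - (12422 + 10649) = (39 + 10*125) - (12422 + 10649) = (39 + 1250) - 1*23071 = 1289 - 23071 = -21782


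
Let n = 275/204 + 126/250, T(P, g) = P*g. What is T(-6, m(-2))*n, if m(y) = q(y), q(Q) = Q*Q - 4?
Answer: 0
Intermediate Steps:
q(Q) = -4 + Q² (q(Q) = Q² - 4 = -4 + Q²)
m(y) = -4 + y²
n = 47227/25500 (n = 275*(1/204) + 126*(1/250) = 275/204 + 63/125 = 47227/25500 ≈ 1.8520)
T(-6, m(-2))*n = -6*(-4 + (-2)²)*(47227/25500) = -6*(-4 + 4)*(47227/25500) = -6*0*(47227/25500) = 0*(47227/25500) = 0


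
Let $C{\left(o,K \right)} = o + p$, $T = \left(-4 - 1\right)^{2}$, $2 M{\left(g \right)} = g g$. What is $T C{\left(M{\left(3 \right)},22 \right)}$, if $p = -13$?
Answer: $- \frac{425}{2} \approx -212.5$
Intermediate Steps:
$M{\left(g \right)} = \frac{g^{2}}{2}$ ($M{\left(g \right)} = \frac{g g}{2} = \frac{g^{2}}{2}$)
$T = 25$ ($T = \left(-5\right)^{2} = 25$)
$C{\left(o,K \right)} = -13 + o$ ($C{\left(o,K \right)} = o - 13 = -13 + o$)
$T C{\left(M{\left(3 \right)},22 \right)} = 25 \left(-13 + \frac{3^{2}}{2}\right) = 25 \left(-13 + \frac{1}{2} \cdot 9\right) = 25 \left(-13 + \frac{9}{2}\right) = 25 \left(- \frac{17}{2}\right) = - \frac{425}{2}$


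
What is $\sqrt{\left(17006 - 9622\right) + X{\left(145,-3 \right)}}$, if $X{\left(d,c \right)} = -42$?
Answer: $\sqrt{7342} \approx 85.685$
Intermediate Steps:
$\sqrt{\left(17006 - 9622\right) + X{\left(145,-3 \right)}} = \sqrt{\left(17006 - 9622\right) - 42} = \sqrt{7384 - 42} = \sqrt{7342}$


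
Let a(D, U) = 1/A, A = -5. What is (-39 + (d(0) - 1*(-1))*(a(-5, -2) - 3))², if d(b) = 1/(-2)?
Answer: 41209/25 ≈ 1648.4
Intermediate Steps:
d(b) = -½
a(D, U) = -⅕ (a(D, U) = 1/(-5) = -⅕)
(-39 + (d(0) - 1*(-1))*(a(-5, -2) - 3))² = (-39 + (-½ - 1*(-1))*(-⅕ - 3))² = (-39 + (-½ + 1)*(-16/5))² = (-39 + (½)*(-16/5))² = (-39 - 8/5)² = (-203/5)² = 41209/25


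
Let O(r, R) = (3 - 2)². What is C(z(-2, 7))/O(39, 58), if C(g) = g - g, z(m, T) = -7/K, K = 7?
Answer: 0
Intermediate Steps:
O(r, R) = 1 (O(r, R) = 1² = 1)
z(m, T) = -1 (z(m, T) = -7/7 = -7*⅐ = -1)
C(g) = 0
C(z(-2, 7))/O(39, 58) = 0/1 = 0*1 = 0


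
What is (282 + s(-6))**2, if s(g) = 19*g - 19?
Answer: 22201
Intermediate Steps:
s(g) = -19 + 19*g
(282 + s(-6))**2 = (282 + (-19 + 19*(-6)))**2 = (282 + (-19 - 114))**2 = (282 - 133)**2 = 149**2 = 22201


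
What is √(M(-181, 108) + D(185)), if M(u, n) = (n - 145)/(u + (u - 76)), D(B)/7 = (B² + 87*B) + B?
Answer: √67823584746/438 ≈ 594.59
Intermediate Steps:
D(B) = 7*B² + 616*B (D(B) = 7*((B² + 87*B) + B) = 7*(B² + 88*B) = 7*B² + 616*B)
M(u, n) = (-145 + n)/(-76 + 2*u) (M(u, n) = (-145 + n)/(u + (-76 + u)) = (-145 + n)/(-76 + 2*u))
√(M(-181, 108) + D(185)) = √((-145 + 108)/(2*(-38 - 181)) + 7*185*(88 + 185)) = √((½)*(-37)/(-219) + 7*185*273) = √((½)*(-1/219)*(-37) + 353535) = √(37/438 + 353535) = √(154848367/438) = √67823584746/438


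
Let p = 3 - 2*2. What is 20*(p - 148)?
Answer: -2980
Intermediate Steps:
p = -1 (p = 3 - 4 = -1)
20*(p - 148) = 20*(-1 - 148) = 20*(-149) = -2980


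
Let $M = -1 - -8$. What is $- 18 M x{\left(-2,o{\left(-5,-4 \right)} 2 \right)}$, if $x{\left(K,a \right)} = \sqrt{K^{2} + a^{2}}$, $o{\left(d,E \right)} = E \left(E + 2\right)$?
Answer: $- 252 \sqrt{65} \approx -2031.7$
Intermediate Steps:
$M = 7$ ($M = -1 + 8 = 7$)
$o{\left(d,E \right)} = E \left(2 + E\right)$
$- 18 M x{\left(-2,o{\left(-5,-4 \right)} 2 \right)} = \left(-18\right) 7 \sqrt{\left(-2\right)^{2} + \left(- 4 \left(2 - 4\right) 2\right)^{2}} = - 126 \sqrt{4 + \left(\left(-4\right) \left(-2\right) 2\right)^{2}} = - 126 \sqrt{4 + \left(8 \cdot 2\right)^{2}} = - 126 \sqrt{4 + 16^{2}} = - 126 \sqrt{4 + 256} = - 126 \sqrt{260} = - 126 \cdot 2 \sqrt{65} = - 252 \sqrt{65}$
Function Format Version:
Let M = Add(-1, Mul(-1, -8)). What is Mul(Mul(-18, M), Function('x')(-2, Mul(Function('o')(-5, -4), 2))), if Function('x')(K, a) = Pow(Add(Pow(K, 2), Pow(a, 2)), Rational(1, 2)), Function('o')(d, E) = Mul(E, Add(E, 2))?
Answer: Mul(-252, Pow(65, Rational(1, 2))) ≈ -2031.7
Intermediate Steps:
M = 7 (M = Add(-1, 8) = 7)
Function('o')(d, E) = Mul(E, Add(2, E))
Mul(Mul(-18, M), Function('x')(-2, Mul(Function('o')(-5, -4), 2))) = Mul(Mul(-18, 7), Pow(Add(Pow(-2, 2), Pow(Mul(Mul(-4, Add(2, -4)), 2), 2)), Rational(1, 2))) = Mul(-126, Pow(Add(4, Pow(Mul(Mul(-4, -2), 2), 2)), Rational(1, 2))) = Mul(-126, Pow(Add(4, Pow(Mul(8, 2), 2)), Rational(1, 2))) = Mul(-126, Pow(Add(4, Pow(16, 2)), Rational(1, 2))) = Mul(-126, Pow(Add(4, 256), Rational(1, 2))) = Mul(-126, Pow(260, Rational(1, 2))) = Mul(-126, Mul(2, Pow(65, Rational(1, 2)))) = Mul(-252, Pow(65, Rational(1, 2)))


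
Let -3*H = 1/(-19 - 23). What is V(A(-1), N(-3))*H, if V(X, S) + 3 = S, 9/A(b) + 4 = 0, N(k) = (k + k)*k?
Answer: 5/42 ≈ 0.11905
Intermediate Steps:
N(k) = 2*k² (N(k) = (2*k)*k = 2*k²)
A(b) = -9/4 (A(b) = 9/(-4 + 0) = 9/(-4) = 9*(-¼) = -9/4)
V(X, S) = -3 + S
H = 1/126 (H = -1/(3*(-19 - 23)) = -⅓/(-42) = -⅓*(-1/42) = 1/126 ≈ 0.0079365)
V(A(-1), N(-3))*H = (-3 + 2*(-3)²)*(1/126) = (-3 + 2*9)*(1/126) = (-3 + 18)*(1/126) = 15*(1/126) = 5/42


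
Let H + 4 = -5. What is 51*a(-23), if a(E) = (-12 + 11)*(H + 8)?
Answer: 51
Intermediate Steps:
H = -9 (H = -4 - 5 = -9)
a(E) = 1 (a(E) = (-12 + 11)*(-9 + 8) = -1*(-1) = 1)
51*a(-23) = 51*1 = 51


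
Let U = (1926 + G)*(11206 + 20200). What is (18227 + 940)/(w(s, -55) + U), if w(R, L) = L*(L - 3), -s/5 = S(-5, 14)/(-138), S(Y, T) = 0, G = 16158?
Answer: 19167/567949294 ≈ 3.3748e-5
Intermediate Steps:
U = 567946104 (U = (1926 + 16158)*(11206 + 20200) = 18084*31406 = 567946104)
s = 0 (s = -0/(-138) = -0*(-1)/138 = -5*0 = 0)
w(R, L) = L*(-3 + L)
(18227 + 940)/(w(s, -55) + U) = (18227 + 940)/(-55*(-3 - 55) + 567946104) = 19167/(-55*(-58) + 567946104) = 19167/(3190 + 567946104) = 19167/567949294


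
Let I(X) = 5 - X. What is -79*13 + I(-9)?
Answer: -1013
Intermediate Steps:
-79*13 + I(-9) = -79*13 + (5 - 1*(-9)) = -1027 + (5 + 9) = -1027 + 14 = -1013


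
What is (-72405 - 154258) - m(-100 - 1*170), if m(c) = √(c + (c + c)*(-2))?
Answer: -226663 - 9*√10 ≈ -2.2669e+5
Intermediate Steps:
m(c) = √3*√(-c) (m(c) = √(c + (2*c)*(-2)) = √(c - 4*c) = √(-3*c) = √3*√(-c))
(-72405 - 154258) - m(-100 - 1*170) = (-72405 - 154258) - √3*√(-(-100 - 1*170)) = -226663 - √3*√(-(-100 - 170)) = -226663 - √3*√(-1*(-270)) = -226663 - √3*√270 = -226663 - √3*3*√30 = -226663 - 9*√10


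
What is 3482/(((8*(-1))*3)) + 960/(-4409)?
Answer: -7687589/52908 ≈ -145.30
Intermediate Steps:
3482/(((8*(-1))*3)) + 960/(-4409) = 3482/((-8*3)) + 960*(-1/4409) = 3482/(-24) - 960/4409 = 3482*(-1/24) - 960/4409 = -1741/12 - 960/4409 = -7687589/52908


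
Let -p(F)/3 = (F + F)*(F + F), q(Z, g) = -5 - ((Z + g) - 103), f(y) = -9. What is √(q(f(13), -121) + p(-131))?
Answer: 6*I*√5714 ≈ 453.55*I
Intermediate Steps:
q(Z, g) = 98 - Z - g (q(Z, g) = -5 - (-103 + Z + g) = -5 + (103 - Z - g) = 98 - Z - g)
p(F) = -12*F² (p(F) = -3*(F + F)*(F + F) = -3*2*F*2*F = -12*F²)
√(q(f(13), -121) + p(-131)) = √((98 - 1*(-9) - 1*(-121)) - 12*(-131)²) = √((98 + 9 + 121) - 12*17161) = √(228 - 205932) = √(-205704) = 6*I*√5714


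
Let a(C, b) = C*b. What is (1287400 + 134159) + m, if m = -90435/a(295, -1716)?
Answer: 47974779161/33748 ≈ 1.4216e+6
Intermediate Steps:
m = 6029/33748 (m = -90435/(295*(-1716)) = -90435/(-506220) = -90435*(-1/506220) = 6029/33748 ≈ 0.17865)
(1287400 + 134159) + m = (1287400 + 134159) + 6029/33748 = 1421559 + 6029/33748 = 47974779161/33748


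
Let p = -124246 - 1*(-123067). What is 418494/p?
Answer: -139498/393 ≈ -354.96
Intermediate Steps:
p = -1179 (p = -124246 + 123067 = -1179)
418494/p = 418494/(-1179) = 418494*(-1/1179) = -139498/393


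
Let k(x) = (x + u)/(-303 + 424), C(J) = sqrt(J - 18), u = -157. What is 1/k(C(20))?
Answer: -18997/24647 - 121*sqrt(2)/24647 ≈ -0.77771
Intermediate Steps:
C(J) = sqrt(-18 + J)
k(x) = -157/121 + x/121 (k(x) = (x - 157)/(-303 + 424) = (-157 + x)/121 = (-157 + x)*(1/121) = -157/121 + x/121)
1/k(C(20)) = 1/(-157/121 + sqrt(-18 + 20)/121) = 1/(-157/121 + sqrt(2)/121)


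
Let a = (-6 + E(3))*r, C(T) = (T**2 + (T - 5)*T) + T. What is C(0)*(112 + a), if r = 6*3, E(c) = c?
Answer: 0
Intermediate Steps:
C(T) = T + T**2 + T*(-5 + T) (C(T) = (T**2 + (-5 + T)*T) + T = (T**2 + T*(-5 + T)) + T = T + T**2 + T*(-5 + T))
r = 18
a = -54 (a = (-6 + 3)*18 = -3*18 = -54)
C(0)*(112 + a) = (2*0*(-2 + 0))*(112 - 54) = (2*0*(-2))*58 = 0*58 = 0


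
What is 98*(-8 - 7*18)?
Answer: -13132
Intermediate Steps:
98*(-8 - 7*18) = 98*(-8 - 126) = 98*(-134) = -13132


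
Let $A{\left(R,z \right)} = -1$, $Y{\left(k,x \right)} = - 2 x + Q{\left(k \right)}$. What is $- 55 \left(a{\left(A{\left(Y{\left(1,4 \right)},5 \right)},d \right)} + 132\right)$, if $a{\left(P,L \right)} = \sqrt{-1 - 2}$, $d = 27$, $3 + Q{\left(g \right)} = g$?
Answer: $-7260 - 55 i \sqrt{3} \approx -7260.0 - 95.263 i$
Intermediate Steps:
$Q{\left(g \right)} = -3 + g$
$Y{\left(k,x \right)} = -3 + k - 2 x$ ($Y{\left(k,x \right)} = - 2 x + \left(-3 + k\right) = -3 + k - 2 x$)
$a{\left(P,L \right)} = i \sqrt{3}$ ($a{\left(P,L \right)} = \sqrt{-3} = i \sqrt{3}$)
$- 55 \left(a{\left(A{\left(Y{\left(1,4 \right)},5 \right)},d \right)} + 132\right) = - 55 \left(i \sqrt{3} + 132\right) = - 55 \left(132 + i \sqrt{3}\right) = -7260 - 55 i \sqrt{3}$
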